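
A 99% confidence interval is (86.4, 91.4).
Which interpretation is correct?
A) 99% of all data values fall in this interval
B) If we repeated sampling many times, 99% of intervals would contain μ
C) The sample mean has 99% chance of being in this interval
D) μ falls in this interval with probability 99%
B

A) Wrong — a CI is about the parameter μ, not individual data values.
B) Correct — this is the frequentist long-run coverage interpretation.
C) Wrong — x̄ is observed and sits in the interval by construction.
D) Wrong — μ is fixed; the randomness lives in the interval, not in μ.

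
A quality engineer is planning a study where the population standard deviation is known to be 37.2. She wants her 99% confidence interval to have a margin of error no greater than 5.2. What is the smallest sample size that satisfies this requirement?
n ≥ 340

For margin E ≤ 5.2:
n ≥ (z* · σ / E)²
n ≥ (2.576 · 37.2 / 5.2)²
n ≥ 339.60

Minimum n = 340 (rounding up)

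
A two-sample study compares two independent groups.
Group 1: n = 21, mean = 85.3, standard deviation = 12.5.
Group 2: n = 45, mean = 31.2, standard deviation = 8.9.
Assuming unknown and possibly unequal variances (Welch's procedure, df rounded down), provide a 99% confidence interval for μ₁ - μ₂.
(45.74, 62.46)

Difference: x̄₁ - x̄₂ = 54.10
SE = √(s₁²/n₁ + s₂²/n₂) = √(12.5²/21 + 8.9²/45) = 3.0333
df = 29.82 → 29 (Welch–Satterthwaite, rounded down)
t* = 2.756

CI: 54.10 ± 2.756 · 3.0333 = 54.10 ± 8.36 = (45.74, 62.46)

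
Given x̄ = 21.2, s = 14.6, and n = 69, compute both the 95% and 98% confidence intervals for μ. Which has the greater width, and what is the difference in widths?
98% CI is wider by 1.36

df = 68
95% CI: t* = 1.995, (17.69, 24.71), width = 2 · t* · s/√n = 7.01
98% CI: t* = 2.382, (17.01, 25.39), width = 2 · t* · s/√n = 8.37

The 98% CI is wider by 8.37 - 7.01 = 1.36.
Higher confidence requires a wider interval.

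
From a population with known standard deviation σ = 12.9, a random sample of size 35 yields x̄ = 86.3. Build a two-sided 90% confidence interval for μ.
(82.71, 89.89)

z-interval (σ known):
z* = 1.645 for 90% confidence

Margin of error = z* · σ/√n = 1.645 · 12.9/√35 = 3.59

CI: (86.3 - 3.59, 86.3 + 3.59) = (82.71, 89.89)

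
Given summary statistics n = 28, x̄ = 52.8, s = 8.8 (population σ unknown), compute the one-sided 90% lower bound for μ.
μ ≥ 50.61

Lower bound (one-sided):
t* = 1.314 (one-sided for 90%)
Lower bound = x̄ - t* · s/√n = 52.8 - 1.314 · 8.8/√28 = 50.61

We are 90% confident that μ ≥ 50.61.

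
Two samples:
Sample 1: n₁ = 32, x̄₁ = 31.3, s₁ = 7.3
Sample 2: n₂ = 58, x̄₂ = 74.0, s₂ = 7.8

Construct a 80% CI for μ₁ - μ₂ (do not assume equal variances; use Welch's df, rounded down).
(-44.83, -40.57)

Difference: x̄₁ - x̄₂ = -42.70
SE = √(s₁²/n₁ + s₂²/n₂) = √(7.3²/32 + 7.8²/58) = 1.6475
df = 67.74 → 67 (Welch–Satterthwaite, rounded down)
t* = 1.294

CI: -42.70 ± 1.294 · 1.6475 = -42.70 ± 2.13 = (-44.83, -40.57)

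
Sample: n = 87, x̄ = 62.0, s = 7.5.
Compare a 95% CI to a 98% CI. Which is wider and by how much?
98% CI is wider by 0.61

df = 86
95% CI: t* = 1.988, (60.40, 63.60), width = 2 · t* · s/√n = 3.20
98% CI: t* = 2.370, (60.09, 63.91), width = 2 · t* · s/√n = 3.81

The 98% CI is wider by 3.81 - 3.20 = 0.61.
Higher confidence requires a wider interval.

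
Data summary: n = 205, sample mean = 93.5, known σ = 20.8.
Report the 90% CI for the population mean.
(91.11, 95.89)

z-interval (σ known):
z* = 1.645 for 90% confidence

Margin of error = z* · σ/√n = 1.645 · 20.8/√205 = 2.39

CI: (93.5 - 2.39, 93.5 + 2.39) = (91.11, 95.89)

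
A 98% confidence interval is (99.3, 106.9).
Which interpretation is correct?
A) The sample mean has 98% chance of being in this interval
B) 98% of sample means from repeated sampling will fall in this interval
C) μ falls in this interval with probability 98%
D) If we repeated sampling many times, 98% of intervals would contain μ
D

A) Wrong — x̄ is observed and sits in the interval by construction.
B) Wrong — coverage applies to intervals containing μ, not to future x̄ values.
C) Wrong — μ is fixed; the randomness lives in the interval, not in μ.
D) Correct — this is the frequentist long-run coverage interpretation.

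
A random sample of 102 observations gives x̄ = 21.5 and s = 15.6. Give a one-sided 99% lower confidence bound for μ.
μ ≥ 17.85

Lower bound (one-sided):
t* = 2.364 (one-sided for 99%)
Lower bound = x̄ - t* · s/√n = 21.5 - 2.364 · 15.6/√102 = 17.85

We are 99% confident that μ ≥ 17.85.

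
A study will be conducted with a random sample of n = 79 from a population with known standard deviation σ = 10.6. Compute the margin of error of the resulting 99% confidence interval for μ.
Margin of error = 3.07

Margin of error = z* · σ/√n
= 2.576 · 10.6/√79
= 2.576 · 10.6/8.8882
= 3.07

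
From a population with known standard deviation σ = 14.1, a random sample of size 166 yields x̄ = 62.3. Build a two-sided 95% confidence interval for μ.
(60.16, 64.44)

z-interval (σ known):
z* = 1.960 for 95% confidence

Margin of error = z* · σ/√n = 1.960 · 14.1/√166 = 2.14

CI: (62.3 - 2.14, 62.3 + 2.14) = (60.16, 64.44)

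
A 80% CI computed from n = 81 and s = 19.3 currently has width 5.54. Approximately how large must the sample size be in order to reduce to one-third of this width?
n ≈ 729

CI width ∝ 1/√n
To reduce width by factor 3, need √n to grow by 3 → need 3² = 9 times as many samples.

Current: n = 81, width = 5.54
New: n = 729, width ≈ 1.83

Width reduced by factor of 5.54/1.83 = 3.03.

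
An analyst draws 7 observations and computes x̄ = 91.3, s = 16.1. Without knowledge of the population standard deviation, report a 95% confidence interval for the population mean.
(76.41, 106.19)

t-interval (σ unknown):
df = n - 1 = 6
t* = 2.447 for 95% confidence

Margin of error = t* · s/√n = 2.447 · 16.1/√7 = 14.89

CI: (76.41, 106.19)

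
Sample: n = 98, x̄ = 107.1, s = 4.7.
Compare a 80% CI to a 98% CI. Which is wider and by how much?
98% CI is wider by 1.03

df = 97
80% CI: t* = 1.290, (106.49, 107.71), width = 2 · t* · s/√n = 1.22
98% CI: t* = 2.365, (105.98, 108.22), width = 2 · t* · s/√n = 2.25

The 98% CI is wider by 2.25 - 1.22 = 1.03.
Higher confidence requires a wider interval.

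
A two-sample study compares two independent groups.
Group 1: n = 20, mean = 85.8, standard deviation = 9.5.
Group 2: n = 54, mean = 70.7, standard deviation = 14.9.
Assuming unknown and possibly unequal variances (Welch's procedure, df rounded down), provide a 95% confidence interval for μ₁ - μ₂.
(9.21, 20.99)

Difference: x̄₁ - x̄₂ = 15.10
SE = √(s₁²/n₁ + s₂²/n₂) = √(9.5²/20 + 14.9²/54) = 2.9366
df = 53.48 → 53 (Welch–Satterthwaite, rounded down)
t* = 2.006

CI: 15.10 ± 2.006 · 2.9366 = 15.10 ± 5.89 = (9.21, 20.99)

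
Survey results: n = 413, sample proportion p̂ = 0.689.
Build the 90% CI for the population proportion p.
(0.652, 0.726)

Proportion CI:
SE = √(p̂(1-p̂)/n) = √(0.689 · 0.311 / 413) = 0.02278

z* = 1.645
Margin = z* · SE = 1.645 · 0.02278 = 0.0375

CI: 0.689 ± 0.0375 = (0.652, 0.726)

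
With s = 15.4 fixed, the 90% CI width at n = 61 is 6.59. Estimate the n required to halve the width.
n ≈ 244

CI width ∝ 1/√n
To reduce width by factor 2, need √n to grow by 2 → need 2² = 4 times as many samples.

Current: n = 61, width = 6.59
New: n = 244, width ≈ 3.26

Width reduced by factor of 6.59/3.26 = 2.02.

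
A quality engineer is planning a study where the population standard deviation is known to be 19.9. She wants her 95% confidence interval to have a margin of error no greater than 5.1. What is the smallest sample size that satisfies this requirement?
n ≥ 59

For margin E ≤ 5.1:
n ≥ (z* · σ / E)²
n ≥ (1.960 · 19.9 / 5.1)²
n ≥ 58.49

Minimum n = 59 (rounding up)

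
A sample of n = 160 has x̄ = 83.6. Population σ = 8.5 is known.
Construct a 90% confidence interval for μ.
(82.49, 84.71)

z-interval (σ known):
z* = 1.645 for 90% confidence

Margin of error = z* · σ/√n = 1.645 · 8.5/√160 = 1.11

CI: (83.6 - 1.11, 83.6 + 1.11) = (82.49, 84.71)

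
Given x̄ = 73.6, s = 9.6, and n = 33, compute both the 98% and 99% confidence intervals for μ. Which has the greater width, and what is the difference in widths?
99% CI is wider by 0.96

df = 32
98% CI: t* = 2.449, (69.51, 77.69), width = 2 · t* · s/√n = 8.19
99% CI: t* = 2.738, (69.02, 78.18), width = 2 · t* · s/√n = 9.15

The 99% CI is wider by 9.15 - 8.19 = 0.96.
Higher confidence requires a wider interval.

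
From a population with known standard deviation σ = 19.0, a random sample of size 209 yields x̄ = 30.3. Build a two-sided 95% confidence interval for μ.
(27.72, 32.88)

z-interval (σ known):
z* = 1.960 for 95% confidence

Margin of error = z* · σ/√n = 1.960 · 19.0/√209 = 2.58

CI: (30.3 - 2.58, 30.3 + 2.58) = (27.72, 32.88)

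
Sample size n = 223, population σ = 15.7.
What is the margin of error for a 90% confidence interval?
Margin of error = 1.73

Margin of error = z* · σ/√n
= 1.645 · 15.7/√223
= 1.645 · 15.7/14.9332
= 1.73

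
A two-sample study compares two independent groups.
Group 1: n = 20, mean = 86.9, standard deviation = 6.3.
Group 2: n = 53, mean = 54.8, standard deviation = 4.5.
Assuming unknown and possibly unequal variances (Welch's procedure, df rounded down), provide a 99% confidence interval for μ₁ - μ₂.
(27.82, 36.38)

Difference: x̄₁ - x̄₂ = 32.10
SE = √(s₁²/n₁ + s₂²/n₂) = √(6.3²/20 + 4.5²/53) = 1.5384
df = 26.66 → 26 (Welch–Satterthwaite, rounded down)
t* = 2.779

CI: 32.10 ± 2.779 · 1.5384 = 32.10 ± 4.28 = (27.82, 36.38)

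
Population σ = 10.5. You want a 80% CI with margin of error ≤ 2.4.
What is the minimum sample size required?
n ≥ 32

For margin E ≤ 2.4:
n ≥ (z* · σ / E)²
n ≥ (1.282 · 10.5 / 2.4)²
n ≥ 31.46

Minimum n = 32 (rounding up)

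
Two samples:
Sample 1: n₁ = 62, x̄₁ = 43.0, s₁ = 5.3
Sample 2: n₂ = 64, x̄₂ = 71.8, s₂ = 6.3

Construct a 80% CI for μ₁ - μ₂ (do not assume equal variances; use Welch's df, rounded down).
(-30.14, -27.46)

Difference: x̄₁ - x̄₂ = -28.80
SE = √(s₁²/n₁ + s₂²/n₂) = √(5.3²/62 + 6.3²/64) = 1.0360
df = 121.63 → 121 (Welch–Satterthwaite, rounded down)
t* = 1.289

CI: -28.80 ± 1.289 · 1.0360 = -28.80 ± 1.34 = (-30.14, -27.46)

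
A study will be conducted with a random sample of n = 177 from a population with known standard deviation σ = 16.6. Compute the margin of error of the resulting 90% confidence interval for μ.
Margin of error = 2.05

Margin of error = z* · σ/√n
= 1.645 · 16.6/√177
= 1.645 · 16.6/13.3041
= 2.05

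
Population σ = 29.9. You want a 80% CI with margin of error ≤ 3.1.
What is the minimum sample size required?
n ≥ 153

For margin E ≤ 3.1:
n ≥ (z* · σ / E)²
n ≥ (1.282 · 29.9 / 3.1)²
n ≥ 152.90

Minimum n = 153 (rounding up)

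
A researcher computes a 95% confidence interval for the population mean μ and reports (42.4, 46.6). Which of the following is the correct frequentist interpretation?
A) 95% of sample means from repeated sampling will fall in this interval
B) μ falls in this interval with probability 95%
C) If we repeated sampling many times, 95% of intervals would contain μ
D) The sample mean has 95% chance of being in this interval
C

A) Wrong — coverage applies to intervals containing μ, not to future x̄ values.
B) Wrong — μ is fixed; the randomness lives in the interval, not in μ.
C) Correct — this is the frequentist long-run coverage interpretation.
D) Wrong — x̄ is observed and sits in the interval by construction.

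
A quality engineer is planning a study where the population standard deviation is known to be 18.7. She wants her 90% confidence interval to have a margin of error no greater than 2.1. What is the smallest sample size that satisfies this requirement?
n ≥ 215

For margin E ≤ 2.1:
n ≥ (z* · σ / E)²
n ≥ (1.645 · 18.7 / 2.1)²
n ≥ 214.57

Minimum n = 215 (rounding up)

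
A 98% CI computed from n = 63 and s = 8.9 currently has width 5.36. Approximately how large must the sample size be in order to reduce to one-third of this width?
n ≈ 567

CI width ∝ 1/√n
To reduce width by factor 3, need √n to grow by 3 → need 3² = 9 times as many samples.

Current: n = 63, width = 5.36
New: n = 567, width ≈ 1.74

Width reduced by factor of 5.36/1.74 = 3.08.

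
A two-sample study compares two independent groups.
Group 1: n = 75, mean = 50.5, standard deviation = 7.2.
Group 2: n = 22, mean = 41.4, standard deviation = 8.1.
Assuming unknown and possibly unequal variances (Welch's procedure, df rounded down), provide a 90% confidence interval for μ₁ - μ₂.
(5.85, 12.35)

Difference: x̄₁ - x̄₂ = 9.10
SE = √(s₁²/n₁ + s₂²/n₂) = √(7.2²/75 + 8.1²/22) = 1.9166
df = 31.38 → 31 (Welch–Satterthwaite, rounded down)
t* = 1.696

CI: 9.10 ± 1.696 · 1.9166 = 9.10 ± 3.25 = (5.85, 12.35)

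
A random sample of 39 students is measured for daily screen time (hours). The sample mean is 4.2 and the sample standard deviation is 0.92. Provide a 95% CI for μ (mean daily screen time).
(3.90, 4.50)

t-interval (σ unknown):
df = n - 1 = 38
t* = 2.024 for 95% confidence

Margin of error = t* · s/√n = 2.024 · 0.92/√39 = 0.30

CI: (3.90, 4.50)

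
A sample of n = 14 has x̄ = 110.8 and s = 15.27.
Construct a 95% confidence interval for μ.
(101.98, 119.62)

t-interval (σ unknown):
df = n - 1 = 13
t* = 2.160 for 95% confidence

Margin of error = t* · s/√n = 2.160 · 15.27/√14 = 8.82

CI: (101.98, 119.62)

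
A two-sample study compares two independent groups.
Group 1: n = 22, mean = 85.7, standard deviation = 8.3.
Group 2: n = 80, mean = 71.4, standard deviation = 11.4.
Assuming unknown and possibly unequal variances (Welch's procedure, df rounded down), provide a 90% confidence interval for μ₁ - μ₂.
(10.64, 17.96)

Difference: x̄₁ - x̄₂ = 14.30
SE = √(s₁²/n₁ + s₂²/n₂) = √(8.3²/22 + 11.4²/80) = 2.1808
df = 45.21 → 45 (Welch–Satterthwaite, rounded down)
t* = 1.679

CI: 14.30 ± 1.679 · 2.1808 = 14.30 ± 3.66 = (10.64, 17.96)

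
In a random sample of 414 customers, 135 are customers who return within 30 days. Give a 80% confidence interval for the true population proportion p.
(0.297, 0.356)

Proportion CI:
p̂ = 135/414 = 0.32609
SE = √(p̂(1-p̂)/n) = √(0.32609 · 0.67391 / 414) = 0.02304

z* = 1.282
Margin = z* · SE = 1.282 · 0.02304 = 0.0295

CI: 0.32609 ± 0.0295 = (0.297, 0.356)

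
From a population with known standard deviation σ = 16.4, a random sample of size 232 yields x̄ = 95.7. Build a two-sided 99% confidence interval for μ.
(92.93, 98.47)

z-interval (σ known):
z* = 2.576 for 99% confidence

Margin of error = z* · σ/√n = 2.576 · 16.4/√232 = 2.77

CI: (95.7 - 2.77, 95.7 + 2.77) = (92.93, 98.47)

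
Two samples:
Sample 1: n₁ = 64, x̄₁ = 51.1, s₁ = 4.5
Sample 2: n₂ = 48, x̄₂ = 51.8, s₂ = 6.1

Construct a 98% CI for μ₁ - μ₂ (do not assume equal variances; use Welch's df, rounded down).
(-3.18, 1.78)

Difference: x̄₁ - x̄₂ = -0.70
SE = √(s₁²/n₁ + s₂²/n₂) = √(4.5²/64 + 6.1²/48) = 1.0448
df = 82.89 → 82 (Welch–Satterthwaite, rounded down)
t* = 2.373

CI: -0.70 ± 2.373 · 1.0448 = -0.70 ± 2.48 = (-3.18, 1.78)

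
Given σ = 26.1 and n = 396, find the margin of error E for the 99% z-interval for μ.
Margin of error = 3.38

Margin of error = z* · σ/√n
= 2.576 · 26.1/√396
= 2.576 · 26.1/19.8997
= 3.38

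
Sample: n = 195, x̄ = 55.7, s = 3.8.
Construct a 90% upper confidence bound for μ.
μ ≤ 56.05

Upper bound (one-sided):
t* = 1.286 (one-sided for 90%)
Upper bound = x̄ + t* · s/√n = 55.7 + 1.286 · 3.8/√195 = 56.05

We are 90% confident that μ ≤ 56.05.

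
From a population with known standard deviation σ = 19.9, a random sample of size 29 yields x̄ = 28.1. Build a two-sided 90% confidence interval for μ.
(22.02, 34.18)

z-interval (σ known):
z* = 1.645 for 90% confidence

Margin of error = z* · σ/√n = 1.645 · 19.9/√29 = 6.08

CI: (28.1 - 6.08, 28.1 + 6.08) = (22.02, 34.18)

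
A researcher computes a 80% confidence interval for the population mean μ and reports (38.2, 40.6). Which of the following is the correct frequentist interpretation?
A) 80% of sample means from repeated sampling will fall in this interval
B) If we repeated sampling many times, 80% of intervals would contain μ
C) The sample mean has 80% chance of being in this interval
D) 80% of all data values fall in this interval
B

A) Wrong — coverage applies to intervals containing μ, not to future x̄ values.
B) Correct — this is the frequentist long-run coverage interpretation.
C) Wrong — x̄ is observed and sits in the interval by construction.
D) Wrong — a CI is about the parameter μ, not individual data values.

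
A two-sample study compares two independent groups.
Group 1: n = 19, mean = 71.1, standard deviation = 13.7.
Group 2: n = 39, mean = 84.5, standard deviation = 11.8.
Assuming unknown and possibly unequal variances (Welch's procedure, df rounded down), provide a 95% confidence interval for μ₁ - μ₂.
(-20.88, -5.92)

Difference: x̄₁ - x̄₂ = -13.40
SE = √(s₁²/n₁ + s₂²/n₂) = √(13.7²/19 + 11.8²/39) = 3.6672
df = 31.42 → 31 (Welch–Satterthwaite, rounded down)
t* = 2.040

CI: -13.40 ± 2.040 · 3.6672 = -13.40 ± 7.48 = (-20.88, -5.92)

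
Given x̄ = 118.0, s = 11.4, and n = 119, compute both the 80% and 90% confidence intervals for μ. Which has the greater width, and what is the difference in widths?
90% CI is wider by 0.78

df = 118
80% CI: t* = 1.289, (116.65, 119.35), width = 2 · t* · s/√n = 2.69
90% CI: t* = 1.658, (116.27, 119.73), width = 2 · t* · s/√n = 3.47

The 90% CI is wider by 3.47 - 2.69 = 0.78.
Higher confidence requires a wider interval.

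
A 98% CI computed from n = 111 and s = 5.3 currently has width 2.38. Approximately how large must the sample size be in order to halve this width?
n ≈ 444

CI width ∝ 1/√n
To reduce width by factor 2, need √n to grow by 2 → need 2² = 4 times as many samples.

Current: n = 111, width = 2.38
New: n = 444, width ≈ 1.17

Width reduced by factor of 2.38/1.17 = 2.03.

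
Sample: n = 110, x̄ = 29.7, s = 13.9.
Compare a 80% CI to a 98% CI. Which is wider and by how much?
98% CI is wider by 2.84

df = 109
80% CI: t* = 1.289, (27.99, 31.41), width = 2 · t* · s/√n = 3.42
98% CI: t* = 2.361, (26.57, 32.83), width = 2 · t* · s/√n = 6.26

The 98% CI is wider by 6.26 - 3.42 = 2.84.
Higher confidence requires a wider interval.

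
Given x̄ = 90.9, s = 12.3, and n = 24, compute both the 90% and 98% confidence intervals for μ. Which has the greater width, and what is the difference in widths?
98% CI is wider by 3.94

df = 23
90% CI: t* = 1.714, (86.60, 95.20), width = 2 · t* · s/√n = 8.61
98% CI: t* = 2.500, (84.62, 97.18), width = 2 · t* · s/√n = 12.55

The 98% CI is wider by 12.55 - 8.61 = 3.94.
Higher confidence requires a wider interval.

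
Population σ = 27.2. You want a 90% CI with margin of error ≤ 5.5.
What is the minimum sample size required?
n ≥ 67

For margin E ≤ 5.5:
n ≥ (z* · σ / E)²
n ≥ (1.645 · 27.2 / 5.5)²
n ≥ 66.18

Minimum n = 67 (rounding up)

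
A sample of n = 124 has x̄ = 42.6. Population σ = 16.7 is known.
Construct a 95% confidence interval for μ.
(39.66, 45.54)

z-interval (σ known):
z* = 1.960 for 95% confidence

Margin of error = z* · σ/√n = 1.960 · 16.7/√124 = 2.94

CI: (42.6 - 2.94, 42.6 + 2.94) = (39.66, 45.54)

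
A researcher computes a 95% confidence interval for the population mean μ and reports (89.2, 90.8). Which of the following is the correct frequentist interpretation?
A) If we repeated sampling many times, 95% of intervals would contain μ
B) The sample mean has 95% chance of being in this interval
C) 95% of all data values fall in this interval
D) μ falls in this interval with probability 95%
A

A) Correct — this is the frequentist long-run coverage interpretation.
B) Wrong — x̄ is observed and sits in the interval by construction.
C) Wrong — a CI is about the parameter μ, not individual data values.
D) Wrong — μ is fixed; the randomness lives in the interval, not in μ.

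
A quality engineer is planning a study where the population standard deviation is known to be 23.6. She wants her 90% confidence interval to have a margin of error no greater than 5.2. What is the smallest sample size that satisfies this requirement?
n ≥ 56

For margin E ≤ 5.2:
n ≥ (z* · σ / E)²
n ≥ (1.645 · 23.6 / 5.2)²
n ≥ 55.74

Minimum n = 56 (rounding up)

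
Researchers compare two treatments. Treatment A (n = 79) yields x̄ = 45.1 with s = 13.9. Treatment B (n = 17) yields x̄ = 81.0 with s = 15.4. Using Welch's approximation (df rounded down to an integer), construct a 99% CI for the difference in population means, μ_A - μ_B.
(-47.36, -24.44)

Difference: x̄₁ - x̄₂ = -35.90
SE = √(s₁²/n₁ + s₂²/n₂) = √(13.9²/79 + 15.4²/17) = 4.0492
df = 21.96 → 21 (Welch–Satterthwaite, rounded down)
t* = 2.831

CI: -35.90 ± 2.831 · 4.0492 = -35.90 ± 11.46 = (-47.36, -24.44)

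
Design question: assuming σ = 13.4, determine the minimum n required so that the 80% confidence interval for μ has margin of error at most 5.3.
n ≥ 11

For margin E ≤ 5.3:
n ≥ (z* · σ / E)²
n ≥ (1.282 · 13.4 / 5.3)²
n ≥ 10.51

Minimum n = 11 (rounding up)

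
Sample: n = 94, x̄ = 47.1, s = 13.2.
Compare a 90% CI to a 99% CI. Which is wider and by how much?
99% CI is wider by 2.64

df = 93
90% CI: t* = 1.661, (44.84, 49.36), width = 2 · t* · s/√n = 4.52
99% CI: t* = 2.630, (43.52, 50.68), width = 2 · t* · s/√n = 7.16

The 99% CI is wider by 7.16 - 4.52 = 2.64.
Higher confidence requires a wider interval.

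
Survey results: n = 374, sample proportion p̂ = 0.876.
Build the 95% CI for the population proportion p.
(0.843, 0.909)

Proportion CI:
SE = √(p̂(1-p̂)/n) = √(0.876 · 0.124 / 374) = 0.01704

z* = 1.960
Margin = z* · SE = 1.960 · 0.01704 = 0.0334

CI: 0.876 ± 0.0334 = (0.843, 0.909)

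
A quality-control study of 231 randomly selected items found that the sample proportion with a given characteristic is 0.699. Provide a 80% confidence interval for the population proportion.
(0.660, 0.738)

Proportion CI:
SE = √(p̂(1-p̂)/n) = √(0.699 · 0.301 / 231) = 0.03018

z* = 1.282
Margin = z* · SE = 1.282 · 0.03018 = 0.0387

CI: 0.699 ± 0.0387 = (0.660, 0.738)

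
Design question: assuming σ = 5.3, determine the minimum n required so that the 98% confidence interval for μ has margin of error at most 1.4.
n ≥ 78

For margin E ≤ 1.4:
n ≥ (z* · σ / E)²
n ≥ (2.326 · 5.3 / 1.4)²
n ≥ 77.54

Minimum n = 78 (rounding up)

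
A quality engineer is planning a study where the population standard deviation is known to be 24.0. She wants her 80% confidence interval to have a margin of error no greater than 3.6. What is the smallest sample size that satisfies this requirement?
n ≥ 74

For margin E ≤ 3.6:
n ≥ (z* · σ / E)²
n ≥ (1.282 · 24.0 / 3.6)²
n ≥ 73.05

Minimum n = 74 (rounding up)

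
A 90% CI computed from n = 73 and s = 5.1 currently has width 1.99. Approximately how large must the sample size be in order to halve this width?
n ≈ 292

CI width ∝ 1/√n
To reduce width by factor 2, need √n to grow by 2 → need 2² = 4 times as many samples.

Current: n = 73, width = 1.99
New: n = 292, width ≈ 0.98

Width reduced by factor of 1.99/0.98 = 2.03.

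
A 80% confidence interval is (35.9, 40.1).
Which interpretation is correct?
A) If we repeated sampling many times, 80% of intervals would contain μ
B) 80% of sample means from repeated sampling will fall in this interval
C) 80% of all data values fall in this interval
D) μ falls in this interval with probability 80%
A

A) Correct — this is the frequentist long-run coverage interpretation.
B) Wrong — coverage applies to intervals containing μ, not to future x̄ values.
C) Wrong — a CI is about the parameter μ, not individual data values.
D) Wrong — μ is fixed; the randomness lives in the interval, not in μ.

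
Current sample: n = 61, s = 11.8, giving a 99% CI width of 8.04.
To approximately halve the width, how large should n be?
n ≈ 244

CI width ∝ 1/√n
To reduce width by factor 2, need √n to grow by 2 → need 2² = 4 times as many samples.

Current: n = 61, width = 8.04
New: n = 244, width ≈ 3.92

Width reduced by factor of 8.04/3.92 = 2.05.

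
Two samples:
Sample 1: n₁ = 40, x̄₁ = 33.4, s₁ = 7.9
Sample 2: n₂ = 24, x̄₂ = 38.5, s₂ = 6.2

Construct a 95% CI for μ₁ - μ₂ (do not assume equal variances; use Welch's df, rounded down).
(-8.66, -1.54)

Difference: x̄₁ - x̄₂ = -5.10
SE = √(s₁²/n₁ + s₂²/n₂) = √(7.9²/40 + 6.2²/24) = 1.7782
df = 57.47 → 57 (Welch–Satterthwaite, rounded down)
t* = 2.002

CI: -5.10 ± 2.002 · 1.7782 = -5.10 ± 3.56 = (-8.66, -1.54)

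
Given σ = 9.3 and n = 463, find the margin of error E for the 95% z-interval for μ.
Margin of error = 0.85

Margin of error = z* · σ/√n
= 1.960 · 9.3/√463
= 1.960 · 9.3/21.5174
= 0.85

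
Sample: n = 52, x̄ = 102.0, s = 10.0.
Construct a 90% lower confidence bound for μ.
μ ≥ 100.20

Lower bound (one-sided):
t* = 1.298 (one-sided for 90%)
Lower bound = x̄ - t* · s/√n = 102.0 - 1.298 · 10.0/√52 = 100.20

We are 90% confident that μ ≥ 100.20.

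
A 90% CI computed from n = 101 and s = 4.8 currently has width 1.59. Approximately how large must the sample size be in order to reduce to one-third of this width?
n ≈ 909

CI width ∝ 1/√n
To reduce width by factor 3, need √n to grow by 3 → need 3² = 9 times as many samples.

Current: n = 101, width = 1.59
New: n = 909, width ≈ 0.52

Width reduced by factor of 1.59/0.52 = 3.06.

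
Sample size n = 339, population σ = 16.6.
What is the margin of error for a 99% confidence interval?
Margin of error = 2.32

Margin of error = z* · σ/√n
= 2.576 · 16.6/√339
= 2.576 · 16.6/18.4120
= 2.32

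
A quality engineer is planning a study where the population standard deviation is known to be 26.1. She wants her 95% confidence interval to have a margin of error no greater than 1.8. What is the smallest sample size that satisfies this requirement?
n ≥ 808

For margin E ≤ 1.8:
n ≥ (z* · σ / E)²
n ≥ (1.960 · 26.1 / 1.8)²
n ≥ 807.70

Minimum n = 808 (rounding up)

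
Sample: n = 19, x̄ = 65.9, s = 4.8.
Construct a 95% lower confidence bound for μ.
μ ≥ 63.99

Lower bound (one-sided):
t* = 1.734 (one-sided for 95%)
Lower bound = x̄ - t* · s/√n = 65.9 - 1.734 · 4.8/√19 = 63.99

We are 95% confident that μ ≥ 63.99.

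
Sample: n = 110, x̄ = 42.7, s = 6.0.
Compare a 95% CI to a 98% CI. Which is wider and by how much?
98% CI is wider by 0.43

df = 109
95% CI: t* = 1.982, (41.57, 43.83), width = 2 · t* · s/√n = 2.27
98% CI: t* = 2.361, (41.35, 44.05), width = 2 · t* · s/√n = 2.70

The 98% CI is wider by 2.70 - 2.27 = 0.43.
Higher confidence requires a wider interval.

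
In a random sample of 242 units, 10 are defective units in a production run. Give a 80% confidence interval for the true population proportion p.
(0.025, 0.058)

Proportion CI:
p̂ = 10/242 = 0.04132
SE = √(p̂(1-p̂)/n) = √(0.04132 · 0.95868 / 242) = 0.01279

z* = 1.282
Margin = z* · SE = 1.282 · 0.01279 = 0.0164

CI: 0.04132 ± 0.0164 = (0.025, 0.058)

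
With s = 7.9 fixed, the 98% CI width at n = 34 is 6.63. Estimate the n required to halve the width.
n ≈ 136

CI width ∝ 1/√n
To reduce width by factor 2, need √n to grow by 2 → need 2² = 4 times as many samples.

Current: n = 34, width = 6.63
New: n = 136, width ≈ 3.19

Width reduced by factor of 6.63/3.19 = 2.08.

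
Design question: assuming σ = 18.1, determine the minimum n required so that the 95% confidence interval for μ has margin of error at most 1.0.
n ≥ 1259

For margin E ≤ 1.0:
n ≥ (z* · σ / E)²
n ≥ (1.960 · 18.1 / 1.0)²
n ≥ 1258.55

Minimum n = 1259 (rounding up)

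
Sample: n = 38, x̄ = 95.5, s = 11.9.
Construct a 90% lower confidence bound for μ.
μ ≥ 92.98

Lower bound (one-sided):
t* = 1.305 (one-sided for 90%)
Lower bound = x̄ - t* · s/√n = 95.5 - 1.305 · 11.9/√38 = 92.98

We are 90% confident that μ ≥ 92.98.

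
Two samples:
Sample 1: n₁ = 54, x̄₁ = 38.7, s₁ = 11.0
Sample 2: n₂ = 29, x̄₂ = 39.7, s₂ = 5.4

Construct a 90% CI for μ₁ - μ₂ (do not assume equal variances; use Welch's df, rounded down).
(-4.00, 2.00)

Difference: x̄₁ - x̄₂ = -1.00
SE = √(s₁²/n₁ + s₂²/n₂) = √(11.0²/54 + 5.4²/29) = 1.8017
df = 80.54 → 80 (Welch–Satterthwaite, rounded down)
t* = 1.664

CI: -1.00 ± 1.664 · 1.8017 = -1.00 ± 3.00 = (-4.00, 2.00)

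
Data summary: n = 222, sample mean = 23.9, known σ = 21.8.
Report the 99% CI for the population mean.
(20.13, 27.67)

z-interval (σ known):
z* = 2.576 for 99% confidence

Margin of error = z* · σ/√n = 2.576 · 21.8/√222 = 3.77

CI: (23.9 - 3.77, 23.9 + 3.77) = (20.13, 27.67)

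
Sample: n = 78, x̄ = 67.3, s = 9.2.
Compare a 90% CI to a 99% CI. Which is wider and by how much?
99% CI is wider by 2.03

df = 77
90% CI: t* = 1.665, (65.57, 69.03), width = 2 · t* · s/√n = 3.47
99% CI: t* = 2.641, (64.55, 70.05), width = 2 · t* · s/√n = 5.50

The 99% CI is wider by 5.50 - 3.47 = 2.03.
Higher confidence requires a wider interval.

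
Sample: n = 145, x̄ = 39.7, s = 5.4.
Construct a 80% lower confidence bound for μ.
μ ≥ 39.32

Lower bound (one-sided):
t* = 0.844 (one-sided for 80%)
Lower bound = x̄ - t* · s/√n = 39.7 - 0.844 · 5.4/√145 = 39.32

We are 80% confident that μ ≥ 39.32.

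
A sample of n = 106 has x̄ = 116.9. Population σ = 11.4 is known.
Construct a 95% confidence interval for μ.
(114.73, 119.07)

z-interval (σ known):
z* = 1.960 for 95% confidence

Margin of error = z* · σ/√n = 1.960 · 11.4/√106 = 2.17

CI: (116.9 - 2.17, 116.9 + 2.17) = (114.73, 119.07)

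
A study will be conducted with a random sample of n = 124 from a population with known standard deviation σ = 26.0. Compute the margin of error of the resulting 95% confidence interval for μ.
Margin of error = 4.58

Margin of error = z* · σ/√n
= 1.960 · 26.0/√124
= 1.960 · 26.0/11.1355
= 4.58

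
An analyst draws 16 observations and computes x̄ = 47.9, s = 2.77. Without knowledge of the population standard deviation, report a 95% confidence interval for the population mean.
(46.42, 49.38)

t-interval (σ unknown):
df = n - 1 = 15
t* = 2.131 for 95% confidence

Margin of error = t* · s/√n = 2.131 · 2.77/√16 = 1.48

CI: (46.42, 49.38)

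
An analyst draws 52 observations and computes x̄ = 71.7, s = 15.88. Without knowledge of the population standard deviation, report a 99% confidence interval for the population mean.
(65.81, 77.59)

t-interval (σ unknown):
df = n - 1 = 51
t* = 2.676 for 99% confidence

Margin of error = t* · s/√n = 2.676 · 15.88/√52 = 5.89

CI: (65.81, 77.59)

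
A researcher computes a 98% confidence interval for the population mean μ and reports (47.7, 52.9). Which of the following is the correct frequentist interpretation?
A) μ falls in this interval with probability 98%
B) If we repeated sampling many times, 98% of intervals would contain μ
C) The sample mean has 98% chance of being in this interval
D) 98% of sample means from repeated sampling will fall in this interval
B

A) Wrong — μ is fixed; the randomness lives in the interval, not in μ.
B) Correct — this is the frequentist long-run coverage interpretation.
C) Wrong — x̄ is observed and sits in the interval by construction.
D) Wrong — coverage applies to intervals containing μ, not to future x̄ values.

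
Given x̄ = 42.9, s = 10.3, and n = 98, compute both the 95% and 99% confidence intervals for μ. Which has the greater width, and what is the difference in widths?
99% CI is wider by 1.34

df = 97
95% CI: t* = 1.985, (40.83, 44.97), width = 2 · t* · s/√n = 4.13
99% CI: t* = 2.627, (40.17, 45.63), width = 2 · t* · s/√n = 5.47

The 99% CI is wider by 5.47 - 4.13 = 1.34.
Higher confidence requires a wider interval.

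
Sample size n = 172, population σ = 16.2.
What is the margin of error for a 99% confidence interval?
Margin of error = 3.18

Margin of error = z* · σ/√n
= 2.576 · 16.2/√172
= 2.576 · 16.2/13.1149
= 3.18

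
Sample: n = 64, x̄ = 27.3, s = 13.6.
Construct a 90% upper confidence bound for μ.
μ ≤ 29.50

Upper bound (one-sided):
t* = 1.295 (one-sided for 90%)
Upper bound = x̄ + t* · s/√n = 27.3 + 1.295 · 13.6/√64 = 29.50

We are 90% confident that μ ≤ 29.50.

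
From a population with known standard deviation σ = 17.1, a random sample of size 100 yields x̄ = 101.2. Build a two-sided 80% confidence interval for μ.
(99.01, 103.39)

z-interval (σ known):
z* = 1.282 for 80% confidence

Margin of error = z* · σ/√n = 1.282 · 17.1/√100 = 2.19

CI: (101.2 - 2.19, 101.2 + 2.19) = (99.01, 103.39)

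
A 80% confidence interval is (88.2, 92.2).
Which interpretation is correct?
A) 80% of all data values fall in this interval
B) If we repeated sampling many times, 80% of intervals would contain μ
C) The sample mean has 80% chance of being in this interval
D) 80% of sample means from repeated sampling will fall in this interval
B

A) Wrong — a CI is about the parameter μ, not individual data values.
B) Correct — this is the frequentist long-run coverage interpretation.
C) Wrong — x̄ is observed and sits in the interval by construction.
D) Wrong — coverage applies to intervals containing μ, not to future x̄ values.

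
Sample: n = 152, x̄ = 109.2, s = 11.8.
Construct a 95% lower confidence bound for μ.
μ ≥ 107.62

Lower bound (one-sided):
t* = 1.655 (one-sided for 95%)
Lower bound = x̄ - t* · s/√n = 109.2 - 1.655 · 11.8/√152 = 107.62

We are 95% confident that μ ≥ 107.62.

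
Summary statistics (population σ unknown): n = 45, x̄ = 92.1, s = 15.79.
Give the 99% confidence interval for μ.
(85.76, 98.44)

t-interval (σ unknown):
df = n - 1 = 44
t* = 2.692 for 99% confidence

Margin of error = t* · s/√n = 2.692 · 15.79/√45 = 6.34

CI: (85.76, 98.44)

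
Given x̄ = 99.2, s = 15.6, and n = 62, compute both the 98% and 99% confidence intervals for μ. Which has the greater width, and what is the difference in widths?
99% CI is wider by 1.07

df = 61
98% CI: t* = 2.389, (94.47, 103.93), width = 2 · t* · s/√n = 9.47
99% CI: t* = 2.659, (93.93, 104.47), width = 2 · t* · s/√n = 10.54

The 99% CI is wider by 10.54 - 9.47 = 1.07.
Higher confidence requires a wider interval.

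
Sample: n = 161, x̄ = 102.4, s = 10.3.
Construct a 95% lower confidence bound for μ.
μ ≥ 101.06

Lower bound (one-sided):
t* = 1.654 (one-sided for 95%)
Lower bound = x̄ - t* · s/√n = 102.4 - 1.654 · 10.3/√161 = 101.06

We are 95% confident that μ ≥ 101.06.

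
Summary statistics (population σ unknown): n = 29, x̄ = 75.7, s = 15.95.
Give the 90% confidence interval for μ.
(70.66, 80.74)

t-interval (σ unknown):
df = n - 1 = 28
t* = 1.701 for 90% confidence

Margin of error = t* · s/√n = 1.701 · 15.95/√29 = 5.04

CI: (70.66, 80.74)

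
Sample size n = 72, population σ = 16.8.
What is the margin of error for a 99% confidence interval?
Margin of error = 5.10

Margin of error = z* · σ/√n
= 2.576 · 16.8/√72
= 2.576 · 16.8/8.4853
= 5.10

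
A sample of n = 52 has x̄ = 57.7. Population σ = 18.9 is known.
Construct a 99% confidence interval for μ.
(50.95, 64.45)

z-interval (σ known):
z* = 2.576 for 99% confidence

Margin of error = z* · σ/√n = 2.576 · 18.9/√52 = 6.75

CI: (57.7 - 6.75, 57.7 + 6.75) = (50.95, 64.45)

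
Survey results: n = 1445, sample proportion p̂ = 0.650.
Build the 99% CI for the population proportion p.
(0.618, 0.682)

Proportion CI:
SE = √(p̂(1-p̂)/n) = √(0.650 · 0.350 / 1445) = 0.01255

z* = 2.576
Margin = z* · SE = 2.576 · 0.01255 = 0.0323

CI: 0.650 ± 0.0323 = (0.618, 0.682)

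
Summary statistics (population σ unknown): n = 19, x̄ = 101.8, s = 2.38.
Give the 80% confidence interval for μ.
(101.07, 102.53)

t-interval (σ unknown):
df = n - 1 = 18
t* = 1.330 for 80% confidence

Margin of error = t* · s/√n = 1.330 · 2.38/√19 = 0.73

CI: (101.07, 102.53)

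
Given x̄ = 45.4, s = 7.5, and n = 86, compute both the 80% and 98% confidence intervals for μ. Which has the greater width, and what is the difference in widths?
98% CI is wider by 1.75

df = 85
80% CI: t* = 1.292, (44.36, 46.44), width = 2 · t* · s/√n = 2.09
98% CI: t* = 2.371, (43.48, 47.32), width = 2 · t* · s/√n = 3.84

The 98% CI is wider by 3.84 - 2.09 = 1.75.
Higher confidence requires a wider interval.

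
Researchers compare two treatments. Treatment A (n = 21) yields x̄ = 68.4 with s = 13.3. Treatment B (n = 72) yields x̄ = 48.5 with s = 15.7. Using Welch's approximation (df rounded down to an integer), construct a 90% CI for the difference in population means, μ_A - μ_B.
(14.09, 25.71)

Difference: x̄₁ - x̄₂ = 19.90
SE = √(s₁²/n₁ + s₂²/n₂) = √(13.3²/21 + 15.7²/72) = 3.4419
df = 37.80 → 37 (Welch–Satterthwaite, rounded down)
t* = 1.687

CI: 19.90 ± 1.687 · 3.4419 = 19.90 ± 5.81 = (14.09, 25.71)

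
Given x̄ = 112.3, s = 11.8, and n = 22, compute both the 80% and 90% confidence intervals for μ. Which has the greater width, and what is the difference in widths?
90% CI is wider by 2.00

df = 21
80% CI: t* = 1.323, (108.97, 115.63), width = 2 · t* · s/√n = 6.66
90% CI: t* = 1.721, (107.97, 116.63), width = 2 · t* · s/√n = 8.66

The 90% CI is wider by 8.66 - 6.66 = 2.00.
Higher confidence requires a wider interval.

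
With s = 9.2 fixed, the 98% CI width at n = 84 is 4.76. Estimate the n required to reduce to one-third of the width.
n ≈ 756

CI width ∝ 1/√n
To reduce width by factor 3, need √n to grow by 3 → need 3² = 9 times as many samples.

Current: n = 84, width = 4.76
New: n = 756, width ≈ 1.56

Width reduced by factor of 4.76/1.56 = 3.05.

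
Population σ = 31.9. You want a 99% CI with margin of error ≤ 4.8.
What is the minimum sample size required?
n ≥ 294

For margin E ≤ 4.8:
n ≥ (z* · σ / E)²
n ≥ (2.576 · 31.9 / 4.8)²
n ≥ 293.08

Minimum n = 294 (rounding up)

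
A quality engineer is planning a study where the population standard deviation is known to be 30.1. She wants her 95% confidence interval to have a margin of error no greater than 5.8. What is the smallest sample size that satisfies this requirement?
n ≥ 104

For margin E ≤ 5.8:
n ≥ (z* · σ / E)²
n ≥ (1.960 · 30.1 / 5.8)²
n ≥ 103.46

Minimum n = 104 (rounding up)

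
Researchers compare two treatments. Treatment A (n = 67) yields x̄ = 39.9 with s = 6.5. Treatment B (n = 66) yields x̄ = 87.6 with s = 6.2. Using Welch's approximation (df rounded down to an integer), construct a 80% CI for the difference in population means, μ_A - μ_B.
(-49.12, -46.28)

Difference: x̄₁ - x̄₂ = -47.70
SE = √(s₁²/n₁ + s₂²/n₂) = √(6.5²/67 + 6.2²/66) = 1.1014
df = 130.87 → 130 (Welch–Satterthwaite, rounded down)
t* = 1.288

CI: -47.70 ± 1.288 · 1.1014 = -47.70 ± 1.42 = (-49.12, -46.28)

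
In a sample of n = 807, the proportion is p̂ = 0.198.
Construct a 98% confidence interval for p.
(0.165, 0.231)

Proportion CI:
SE = √(p̂(1-p̂)/n) = √(0.198 · 0.802 / 807) = 0.01403

z* = 2.326
Margin = z* · SE = 2.326 · 0.01403 = 0.0326

CI: 0.198 ± 0.0326 = (0.165, 0.231)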